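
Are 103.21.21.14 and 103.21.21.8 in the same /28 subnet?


Mask: 255.255.255.240
103.21.21.14 AND mask = 103.21.21.0
103.21.21.8 AND mask = 103.21.21.0
Yes, same subnet (103.21.21.0)


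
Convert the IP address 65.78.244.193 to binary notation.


65 = 01000001
78 = 01001110
244 = 11110100
193 = 11000001
Binary: 01000001.01001110.11110100.11000001


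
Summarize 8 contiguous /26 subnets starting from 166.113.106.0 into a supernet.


Original prefix: /26
Number of subnets: 8 = 2^3
New prefix = 26 - 3 = 23
Supernet: 166.113.106.0/23


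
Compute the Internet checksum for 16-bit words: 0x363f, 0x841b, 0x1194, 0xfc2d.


Sum all words (with carry folding):
+ 0x363f = 0x363f
+ 0x841b = 0xba5a
+ 0x1194 = 0xcbee
+ 0xfc2d = 0xc81c
One's complement: ~0xc81c
Checksum = 0x37e3


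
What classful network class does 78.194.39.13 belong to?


First octet: 78
Binary: 01001110
0xxxxxxx -> Class A (1-126)
Class A, default mask 255.0.0.0 (/8)


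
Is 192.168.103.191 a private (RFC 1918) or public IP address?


RFC 1918 private ranges:
  10.0.0.0/8 (10.0.0.0 - 10.255.255.255)
  172.16.0.0/12 (172.16.0.0 - 172.31.255.255)
  192.168.0.0/16 (192.168.0.0 - 192.168.255.255)
Private (in 192.168.0.0/16)


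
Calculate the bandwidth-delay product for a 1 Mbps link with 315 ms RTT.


BDP = bandwidth * RTT
= 1 Mbps * 315 ms
= 1 * 1e6 * 315 / 1000 bits
= 315000 bits
= 39375 bytes
= 38.4521 KB
BDP = 315000 bits (39375 bytes)


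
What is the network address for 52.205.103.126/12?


IP:   00110100.11001101.01100111.01111110
Mask: 11111111.11110000.00000000.00000000
AND operation:
Net:  00110100.11000000.00000000.00000000
Network: 52.192.0.0/12


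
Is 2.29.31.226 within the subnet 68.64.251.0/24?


Subnet network: 68.64.251.0
Test IP AND mask: 2.29.31.0
No, 2.29.31.226 is not in 68.64.251.0/24


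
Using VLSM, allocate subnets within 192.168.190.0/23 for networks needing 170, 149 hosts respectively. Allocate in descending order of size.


170 hosts -> /24 (254 usable): 192.168.190.0/24
149 hosts -> /24 (254 usable): 192.168.191.0/24
Allocation: 192.168.190.0/24 (170 hosts, 254 usable); 192.168.191.0/24 (149 hosts, 254 usable)


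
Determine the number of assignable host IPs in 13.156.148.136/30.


Host bits = 32 - 30 = 2
Total addresses = 2^2 = 4
Usable = total - 2 (network and broadcast)
Usable hosts: 2


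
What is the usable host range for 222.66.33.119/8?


Network: 222.0.0.0
Broadcast: 222.255.255.255
First usable = network + 1
Last usable = broadcast - 1
Range: 222.0.0.1 to 222.255.255.254


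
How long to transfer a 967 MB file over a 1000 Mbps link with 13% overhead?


Effective throughput = 1000 * (1 - 13/100) = 870 Mbps
File size in Mb = 967 * 8 = 7736 Mb
Time = 7736 / 870
Time = 8.892 seconds


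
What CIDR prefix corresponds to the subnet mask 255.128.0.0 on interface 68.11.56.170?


Binary: 11111111.10000000.00000000.00000000
Count leading 1s
Prefix: /9


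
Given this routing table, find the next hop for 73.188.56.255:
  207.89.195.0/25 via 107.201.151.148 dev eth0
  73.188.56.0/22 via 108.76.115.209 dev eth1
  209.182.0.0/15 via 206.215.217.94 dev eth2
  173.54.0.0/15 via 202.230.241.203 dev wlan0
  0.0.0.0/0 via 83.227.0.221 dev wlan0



Longest prefix match for 73.188.56.255:
  /25 207.89.195.0: no
  /22 73.188.56.0: MATCH
  /15 209.182.0.0: no
  /15 173.54.0.0: no
  /0 0.0.0.0: MATCH
Selected: next-hop 108.76.115.209 via eth1 (matched /22)


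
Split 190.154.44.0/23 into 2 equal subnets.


New prefix = 23 + 1 = 24
Each subnet has 256 addresses
  190.154.44.0/24
  190.154.45.0/24
Subnets: 190.154.44.0/24, 190.154.45.0/24


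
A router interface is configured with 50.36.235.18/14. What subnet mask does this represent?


/14 means 14 network bits, 18 host bits
Binary: 11111111111111000000000000000000
Mask: 255.252.0.0


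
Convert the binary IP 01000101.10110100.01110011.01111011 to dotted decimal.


01000101 = 69
10110100 = 180
01110011 = 115
01111011 = 123
IP: 69.180.115.123


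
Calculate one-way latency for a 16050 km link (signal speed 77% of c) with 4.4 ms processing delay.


Speed = 0.77 * 3e5 km/s = 231000 km/s
Propagation delay = 16050 / 231000 = 0.0695 s = 69.4805 ms
Processing delay = 4.4 ms
Total one-way latency = 73.8805 ms


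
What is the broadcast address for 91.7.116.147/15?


Network: 91.6.0.0/15
Host bits = 17
Set all host bits to 1:
Broadcast: 91.7.255.255


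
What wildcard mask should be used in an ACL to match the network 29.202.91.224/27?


Subnet mask: 255.255.255.224
Wildcard = 255.255.255.255 - subnet mask
255 - 255 = 0
255 - 255 = 0
255 - 255 = 0
255 - 224 = 31
Wildcard: 0.0.0.31


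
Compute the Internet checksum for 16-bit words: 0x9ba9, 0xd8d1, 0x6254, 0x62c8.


Sum all words (with carry folding):
+ 0x9ba9 = 0x9ba9
+ 0xd8d1 = 0x747b
+ 0x6254 = 0xd6cf
+ 0x62c8 = 0x3998
One's complement: ~0x3998
Checksum = 0xc667


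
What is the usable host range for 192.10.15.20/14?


Network: 192.8.0.0
Broadcast: 192.11.255.255
First usable = network + 1
Last usable = broadcast - 1
Range: 192.8.0.1 to 192.11.255.254


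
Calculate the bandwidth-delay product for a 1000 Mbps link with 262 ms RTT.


BDP = bandwidth * RTT
= 1000 Mbps * 262 ms
= 1000 * 1e6 * 262 / 1000 bits
= 262000000 bits
= 32750000 bytes
= 31982.4219 KB
BDP = 262000000 bits (32750000 bytes)


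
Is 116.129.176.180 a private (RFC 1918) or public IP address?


RFC 1918 private ranges:
  10.0.0.0/8 (10.0.0.0 - 10.255.255.255)
  172.16.0.0/12 (172.16.0.0 - 172.31.255.255)
  192.168.0.0/16 (192.168.0.0 - 192.168.255.255)
Public (not in any RFC 1918 range)


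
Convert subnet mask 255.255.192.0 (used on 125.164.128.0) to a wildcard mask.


Subnet mask: 255.255.192.0
Wildcard = 255.255.255.255 - subnet mask
255 - 255 = 0
255 - 255 = 0
255 - 192 = 63
255 - 0 = 255
Wildcard: 0.0.63.255


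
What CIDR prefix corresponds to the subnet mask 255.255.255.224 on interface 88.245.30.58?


Binary: 11111111.11111111.11111111.11100000
Count leading 1s
Prefix: /27


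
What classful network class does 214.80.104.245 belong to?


First octet: 214
Binary: 11010110
110xxxxx -> Class C (192-223)
Class C, default mask 255.255.255.0 (/24)


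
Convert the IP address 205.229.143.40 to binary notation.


205 = 11001101
229 = 11100101
143 = 10001111
40 = 00101000
Binary: 11001101.11100101.10001111.00101000


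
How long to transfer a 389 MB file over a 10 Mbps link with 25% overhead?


Effective throughput = 10 * (1 - 25/100) = 7.5 Mbps
File size in Mb = 389 * 8 = 3112 Mb
Time = 3112 / 7.5
Time = 414.9333 seconds


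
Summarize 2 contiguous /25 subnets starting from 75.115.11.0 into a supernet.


Original prefix: /25
Number of subnets: 2 = 2^1
New prefix = 25 - 1 = 24
Supernet: 75.115.11.0/24


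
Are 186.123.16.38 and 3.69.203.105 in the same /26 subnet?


Mask: 255.255.255.192
186.123.16.38 AND mask = 186.123.16.0
3.69.203.105 AND mask = 3.69.203.64
No, different subnets (186.123.16.0 vs 3.69.203.64)


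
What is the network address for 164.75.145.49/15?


IP:   10100100.01001011.10010001.00110001
Mask: 11111111.11111110.00000000.00000000
AND operation:
Net:  10100100.01001010.00000000.00000000
Network: 164.74.0.0/15


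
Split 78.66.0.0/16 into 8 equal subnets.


New prefix = 16 + 3 = 19
Each subnet has 8192 addresses
  78.66.0.0/19
  78.66.32.0/19
  78.66.64.0/19
  78.66.96.0/19
  78.66.128.0/19
  78.66.160.0/19
  78.66.192.0/19
  78.66.224.0/19
Subnets: 78.66.0.0/19, 78.66.32.0/19, 78.66.64.0/19, 78.66.96.0/19, 78.66.128.0/19, 78.66.160.0/19, 78.66.192.0/19, 78.66.224.0/19


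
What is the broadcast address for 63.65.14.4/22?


Network: 63.65.12.0/22
Host bits = 10
Set all host bits to 1:
Broadcast: 63.65.15.255


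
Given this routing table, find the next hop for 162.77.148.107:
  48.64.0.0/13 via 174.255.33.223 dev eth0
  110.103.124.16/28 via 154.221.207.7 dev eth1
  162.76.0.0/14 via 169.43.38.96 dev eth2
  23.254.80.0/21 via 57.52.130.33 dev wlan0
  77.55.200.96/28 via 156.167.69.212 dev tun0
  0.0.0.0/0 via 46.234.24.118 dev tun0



Longest prefix match for 162.77.148.107:
  /13 48.64.0.0: no
  /28 110.103.124.16: no
  /14 162.76.0.0: MATCH
  /21 23.254.80.0: no
  /28 77.55.200.96: no
  /0 0.0.0.0: MATCH
Selected: next-hop 169.43.38.96 via eth2 (matched /14)


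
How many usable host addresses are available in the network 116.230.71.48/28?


Host bits = 32 - 28 = 4
Total addresses = 2^4 = 16
Usable = total - 2 (network and broadcast)
Usable hosts: 14


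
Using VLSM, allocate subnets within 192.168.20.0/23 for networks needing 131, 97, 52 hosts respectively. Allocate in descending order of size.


131 hosts -> /24 (254 usable): 192.168.20.0/24
97 hosts -> /25 (126 usable): 192.168.21.0/25
52 hosts -> /26 (62 usable): 192.168.21.128/26
Allocation: 192.168.20.0/24 (131 hosts, 254 usable); 192.168.21.0/25 (97 hosts, 126 usable); 192.168.21.128/26 (52 hosts, 62 usable)


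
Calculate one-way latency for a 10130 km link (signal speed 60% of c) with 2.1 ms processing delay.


Speed = 0.6 * 3e5 km/s = 180000 km/s
Propagation delay = 10130 / 180000 = 0.0563 s = 56.2778 ms
Processing delay = 2.1 ms
Total one-way latency = 58.3778 ms


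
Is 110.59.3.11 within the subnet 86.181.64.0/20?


Subnet network: 86.181.64.0
Test IP AND mask: 110.59.0.0
No, 110.59.3.11 is not in 86.181.64.0/20


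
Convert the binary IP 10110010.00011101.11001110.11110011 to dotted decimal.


10110010 = 178
00011101 = 29
11001110 = 206
11110011 = 243
IP: 178.29.206.243


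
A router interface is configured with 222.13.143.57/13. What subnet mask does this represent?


/13 means 13 network bits, 19 host bits
Binary: 11111111111110000000000000000000
Mask: 255.248.0.0


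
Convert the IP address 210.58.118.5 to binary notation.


210 = 11010010
58 = 00111010
118 = 01110110
5 = 00000101
Binary: 11010010.00111010.01110110.00000101


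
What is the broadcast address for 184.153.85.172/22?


Network: 184.153.84.0/22
Host bits = 10
Set all host bits to 1:
Broadcast: 184.153.87.255


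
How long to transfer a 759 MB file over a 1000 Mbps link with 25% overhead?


Effective throughput = 1000 * (1 - 25/100) = 750 Mbps
File size in Mb = 759 * 8 = 6072 Mb
Time = 6072 / 750
Time = 8.096 seconds


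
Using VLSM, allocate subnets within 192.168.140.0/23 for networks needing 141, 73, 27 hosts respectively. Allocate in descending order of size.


141 hosts -> /24 (254 usable): 192.168.140.0/24
73 hosts -> /25 (126 usable): 192.168.141.0/25
27 hosts -> /27 (30 usable): 192.168.141.128/27
Allocation: 192.168.140.0/24 (141 hosts, 254 usable); 192.168.141.0/25 (73 hosts, 126 usable); 192.168.141.128/27 (27 hosts, 30 usable)


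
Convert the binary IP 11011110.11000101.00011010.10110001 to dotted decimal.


11011110 = 222
11000101 = 197
00011010 = 26
10110001 = 177
IP: 222.197.26.177


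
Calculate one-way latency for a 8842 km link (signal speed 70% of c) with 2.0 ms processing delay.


Speed = 0.7 * 3e5 km/s = 210000 km/s
Propagation delay = 8842 / 210000 = 0.0421 s = 42.1048 ms
Processing delay = 2.0 ms
Total one-way latency = 44.1048 ms


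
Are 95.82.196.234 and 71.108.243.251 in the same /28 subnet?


Mask: 255.255.255.240
95.82.196.234 AND mask = 95.82.196.224
71.108.243.251 AND mask = 71.108.243.240
No, different subnets (95.82.196.224 vs 71.108.243.240)


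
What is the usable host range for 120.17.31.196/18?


Network: 120.17.0.0
Broadcast: 120.17.63.255
First usable = network + 1
Last usable = broadcast - 1
Range: 120.17.0.1 to 120.17.63.254


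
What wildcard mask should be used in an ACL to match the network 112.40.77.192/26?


Subnet mask: 255.255.255.192
Wildcard = 255.255.255.255 - subnet mask
255 - 255 = 0
255 - 255 = 0
255 - 255 = 0
255 - 192 = 63
Wildcard: 0.0.0.63


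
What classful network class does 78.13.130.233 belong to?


First octet: 78
Binary: 01001110
0xxxxxxx -> Class A (1-126)
Class A, default mask 255.0.0.0 (/8)


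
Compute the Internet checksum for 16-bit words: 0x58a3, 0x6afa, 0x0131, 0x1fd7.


Sum all words (with carry folding):
+ 0x58a3 = 0x58a3
+ 0x6afa = 0xc39d
+ 0x0131 = 0xc4ce
+ 0x1fd7 = 0xe4a5
One's complement: ~0xe4a5
Checksum = 0x1b5a


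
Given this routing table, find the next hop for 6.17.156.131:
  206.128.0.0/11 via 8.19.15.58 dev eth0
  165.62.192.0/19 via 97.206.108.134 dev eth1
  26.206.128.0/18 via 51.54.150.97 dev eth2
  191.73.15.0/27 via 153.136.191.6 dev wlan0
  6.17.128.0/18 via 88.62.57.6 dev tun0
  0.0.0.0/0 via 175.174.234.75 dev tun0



Longest prefix match for 6.17.156.131:
  /11 206.128.0.0: no
  /19 165.62.192.0: no
  /18 26.206.128.0: no
  /27 191.73.15.0: no
  /18 6.17.128.0: MATCH
  /0 0.0.0.0: MATCH
Selected: next-hop 88.62.57.6 via tun0 (matched /18)


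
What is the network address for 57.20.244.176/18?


IP:   00111001.00010100.11110100.10110000
Mask: 11111111.11111111.11000000.00000000
AND operation:
Net:  00111001.00010100.11000000.00000000
Network: 57.20.192.0/18


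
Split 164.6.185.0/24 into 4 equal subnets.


New prefix = 24 + 2 = 26
Each subnet has 64 addresses
  164.6.185.0/26
  164.6.185.64/26
  164.6.185.128/26
  164.6.185.192/26
Subnets: 164.6.185.0/26, 164.6.185.64/26, 164.6.185.128/26, 164.6.185.192/26


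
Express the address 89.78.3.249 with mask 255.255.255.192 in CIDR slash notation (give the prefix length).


Binary: 11111111.11111111.11111111.11000000
Count leading 1s
Prefix: /26


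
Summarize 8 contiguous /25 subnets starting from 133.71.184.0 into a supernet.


Original prefix: /25
Number of subnets: 8 = 2^3
New prefix = 25 - 3 = 22
Supernet: 133.71.184.0/22


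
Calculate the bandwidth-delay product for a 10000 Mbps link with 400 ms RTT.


BDP = bandwidth * RTT
= 10000 Mbps * 400 ms
= 10000 * 1e6 * 400 / 1000 bits
= 4000000000 bits
= 500000000 bytes
= 488281.25 KB
BDP = 4000000000 bits (500000000 bytes)


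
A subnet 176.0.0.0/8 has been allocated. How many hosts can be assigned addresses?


Host bits = 32 - 8 = 24
Total addresses = 2^24 = 16777216
Usable = total - 2 (network and broadcast)
Usable hosts: 16777214


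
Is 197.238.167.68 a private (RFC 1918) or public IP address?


RFC 1918 private ranges:
  10.0.0.0/8 (10.0.0.0 - 10.255.255.255)
  172.16.0.0/12 (172.16.0.0 - 172.31.255.255)
  192.168.0.0/16 (192.168.0.0 - 192.168.255.255)
Public (not in any RFC 1918 range)


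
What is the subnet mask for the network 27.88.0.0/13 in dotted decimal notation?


/13 means 13 network bits, 19 host bits
Binary: 11111111111110000000000000000000
Mask: 255.248.0.0


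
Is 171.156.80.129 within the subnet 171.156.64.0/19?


Subnet network: 171.156.64.0
Test IP AND mask: 171.156.64.0
Yes, 171.156.80.129 is in 171.156.64.0/19


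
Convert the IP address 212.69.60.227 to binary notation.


212 = 11010100
69 = 01000101
60 = 00111100
227 = 11100011
Binary: 11010100.01000101.00111100.11100011


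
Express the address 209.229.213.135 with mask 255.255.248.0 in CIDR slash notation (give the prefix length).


Binary: 11111111.11111111.11111000.00000000
Count leading 1s
Prefix: /21


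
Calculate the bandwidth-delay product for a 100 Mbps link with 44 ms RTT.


BDP = bandwidth * RTT
= 100 Mbps * 44 ms
= 100 * 1e6 * 44 / 1000 bits
= 4400000 bits
= 550000 bytes
= 537.1094 KB
BDP = 4400000 bits (550000 bytes)


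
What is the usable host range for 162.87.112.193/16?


Network: 162.87.0.0
Broadcast: 162.87.255.255
First usable = network + 1
Last usable = broadcast - 1
Range: 162.87.0.1 to 162.87.255.254


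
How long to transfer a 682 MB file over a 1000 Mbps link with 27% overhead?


Effective throughput = 1000 * (1 - 27/100) = 730 Mbps
File size in Mb = 682 * 8 = 5456 Mb
Time = 5456 / 730
Time = 7.474 seconds


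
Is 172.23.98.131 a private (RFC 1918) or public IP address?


RFC 1918 private ranges:
  10.0.0.0/8 (10.0.0.0 - 10.255.255.255)
  172.16.0.0/12 (172.16.0.0 - 172.31.255.255)
  192.168.0.0/16 (192.168.0.0 - 192.168.255.255)
Private (in 172.16.0.0/12)


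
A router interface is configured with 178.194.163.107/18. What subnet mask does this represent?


/18 means 18 network bits, 14 host bits
Binary: 11111111111111111100000000000000
Mask: 255.255.192.0


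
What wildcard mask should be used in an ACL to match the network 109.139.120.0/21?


Subnet mask: 255.255.248.0
Wildcard = 255.255.255.255 - subnet mask
255 - 255 = 0
255 - 255 = 0
255 - 248 = 7
255 - 0 = 255
Wildcard: 0.0.7.255


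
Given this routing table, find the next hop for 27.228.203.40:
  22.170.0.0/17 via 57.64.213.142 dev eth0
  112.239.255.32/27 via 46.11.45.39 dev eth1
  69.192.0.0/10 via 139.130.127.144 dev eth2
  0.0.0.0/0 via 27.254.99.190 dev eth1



Longest prefix match for 27.228.203.40:
  /17 22.170.0.0: no
  /27 112.239.255.32: no
  /10 69.192.0.0: no
  /0 0.0.0.0: MATCH
Selected: next-hop 27.254.99.190 via eth1 (matched /0)


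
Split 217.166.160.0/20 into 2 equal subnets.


New prefix = 20 + 1 = 21
Each subnet has 2048 addresses
  217.166.160.0/21
  217.166.168.0/21
Subnets: 217.166.160.0/21, 217.166.168.0/21


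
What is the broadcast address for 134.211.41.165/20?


Network: 134.211.32.0/20
Host bits = 12
Set all host bits to 1:
Broadcast: 134.211.47.255


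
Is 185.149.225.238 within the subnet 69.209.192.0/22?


Subnet network: 69.209.192.0
Test IP AND mask: 185.149.224.0
No, 185.149.225.238 is not in 69.209.192.0/22


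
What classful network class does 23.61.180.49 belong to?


First octet: 23
Binary: 00010111
0xxxxxxx -> Class A (1-126)
Class A, default mask 255.0.0.0 (/8)


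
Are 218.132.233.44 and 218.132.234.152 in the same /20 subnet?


Mask: 255.255.240.0
218.132.233.44 AND mask = 218.132.224.0
218.132.234.152 AND mask = 218.132.224.0
Yes, same subnet (218.132.224.0)


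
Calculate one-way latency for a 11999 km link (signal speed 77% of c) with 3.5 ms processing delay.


Speed = 0.77 * 3e5 km/s = 231000 km/s
Propagation delay = 11999 / 231000 = 0.0519 s = 51.9437 ms
Processing delay = 3.5 ms
Total one-way latency = 55.4437 ms


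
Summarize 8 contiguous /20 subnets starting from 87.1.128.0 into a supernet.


Original prefix: /20
Number of subnets: 8 = 2^3
New prefix = 20 - 3 = 17
Supernet: 87.1.128.0/17


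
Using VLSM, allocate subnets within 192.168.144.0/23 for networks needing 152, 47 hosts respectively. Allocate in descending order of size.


152 hosts -> /24 (254 usable): 192.168.144.0/24
47 hosts -> /26 (62 usable): 192.168.145.0/26
Allocation: 192.168.144.0/24 (152 hosts, 254 usable); 192.168.145.0/26 (47 hosts, 62 usable)


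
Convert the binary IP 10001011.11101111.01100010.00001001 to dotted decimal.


10001011 = 139
11101111 = 239
01100010 = 98
00001001 = 9
IP: 139.239.98.9


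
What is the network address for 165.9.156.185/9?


IP:   10100101.00001001.10011100.10111001
Mask: 11111111.10000000.00000000.00000000
AND operation:
Net:  10100101.00000000.00000000.00000000
Network: 165.0.0.0/9


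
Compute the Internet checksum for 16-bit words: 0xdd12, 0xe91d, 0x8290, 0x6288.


Sum all words (with carry folding):
+ 0xdd12 = 0xdd12
+ 0xe91d = 0xc630
+ 0x8290 = 0x48c1
+ 0x6288 = 0xab49
One's complement: ~0xab49
Checksum = 0x54b6


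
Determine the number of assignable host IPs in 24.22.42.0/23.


Host bits = 32 - 23 = 9
Total addresses = 2^9 = 512
Usable = total - 2 (network and broadcast)
Usable hosts: 510


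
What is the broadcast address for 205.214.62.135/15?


Network: 205.214.0.0/15
Host bits = 17
Set all host bits to 1:
Broadcast: 205.215.255.255


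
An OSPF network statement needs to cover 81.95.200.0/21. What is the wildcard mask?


Subnet mask: 255.255.248.0
Wildcard = 255.255.255.255 - subnet mask
255 - 255 = 0
255 - 255 = 0
255 - 248 = 7
255 - 0 = 255
Wildcard: 0.0.7.255


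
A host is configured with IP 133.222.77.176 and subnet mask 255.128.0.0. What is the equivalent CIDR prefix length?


Binary: 11111111.10000000.00000000.00000000
Count leading 1s
Prefix: /9


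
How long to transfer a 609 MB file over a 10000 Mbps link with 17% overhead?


Effective throughput = 10000 * (1 - 17/100) = 8300 Mbps
File size in Mb = 609 * 8 = 4872 Mb
Time = 4872 / 8300
Time = 0.587 seconds


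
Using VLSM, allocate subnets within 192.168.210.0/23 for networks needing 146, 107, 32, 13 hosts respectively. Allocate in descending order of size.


146 hosts -> /24 (254 usable): 192.168.210.0/24
107 hosts -> /25 (126 usable): 192.168.211.0/25
32 hosts -> /26 (62 usable): 192.168.211.128/26
13 hosts -> /28 (14 usable): 192.168.211.192/28
Allocation: 192.168.210.0/24 (146 hosts, 254 usable); 192.168.211.0/25 (107 hosts, 126 usable); 192.168.211.128/26 (32 hosts, 62 usable); 192.168.211.192/28 (13 hosts, 14 usable)


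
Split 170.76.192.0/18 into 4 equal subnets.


New prefix = 18 + 2 = 20
Each subnet has 4096 addresses
  170.76.192.0/20
  170.76.208.0/20
  170.76.224.0/20
  170.76.240.0/20
Subnets: 170.76.192.0/20, 170.76.208.0/20, 170.76.224.0/20, 170.76.240.0/20


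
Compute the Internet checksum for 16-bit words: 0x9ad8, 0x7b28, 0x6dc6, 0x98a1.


Sum all words (with carry folding):
+ 0x9ad8 = 0x9ad8
+ 0x7b28 = 0x1601
+ 0x6dc6 = 0x83c7
+ 0x98a1 = 0x1c69
One's complement: ~0x1c69
Checksum = 0xe396


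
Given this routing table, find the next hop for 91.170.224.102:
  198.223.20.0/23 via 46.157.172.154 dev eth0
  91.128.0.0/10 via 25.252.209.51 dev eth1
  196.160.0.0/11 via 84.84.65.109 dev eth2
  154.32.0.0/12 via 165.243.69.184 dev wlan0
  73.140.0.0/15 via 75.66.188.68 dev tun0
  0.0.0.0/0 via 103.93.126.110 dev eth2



Longest prefix match for 91.170.224.102:
  /23 198.223.20.0: no
  /10 91.128.0.0: MATCH
  /11 196.160.0.0: no
  /12 154.32.0.0: no
  /15 73.140.0.0: no
  /0 0.0.0.0: MATCH
Selected: next-hop 25.252.209.51 via eth1 (matched /10)


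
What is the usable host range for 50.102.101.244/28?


Network: 50.102.101.240
Broadcast: 50.102.101.255
First usable = network + 1
Last usable = broadcast - 1
Range: 50.102.101.241 to 50.102.101.254


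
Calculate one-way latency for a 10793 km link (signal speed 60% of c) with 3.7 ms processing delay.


Speed = 0.6 * 3e5 km/s = 180000 km/s
Propagation delay = 10793 / 180000 = 0.06 s = 59.9611 ms
Processing delay = 3.7 ms
Total one-way latency = 63.6611 ms


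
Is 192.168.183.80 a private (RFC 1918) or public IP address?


RFC 1918 private ranges:
  10.0.0.0/8 (10.0.0.0 - 10.255.255.255)
  172.16.0.0/12 (172.16.0.0 - 172.31.255.255)
  192.168.0.0/16 (192.168.0.0 - 192.168.255.255)
Private (in 192.168.0.0/16)


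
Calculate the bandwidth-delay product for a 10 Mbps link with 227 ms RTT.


BDP = bandwidth * RTT
= 10 Mbps * 227 ms
= 10 * 1e6 * 227 / 1000 bits
= 2270000 bits
= 283750 bytes
= 277.0996 KB
BDP = 2270000 bits (283750 bytes)


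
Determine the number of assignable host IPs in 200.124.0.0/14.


Host bits = 32 - 14 = 18
Total addresses = 2^18 = 262144
Usable = total - 2 (network and broadcast)
Usable hosts: 262142


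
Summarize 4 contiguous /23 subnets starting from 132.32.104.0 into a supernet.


Original prefix: /23
Number of subnets: 4 = 2^2
New prefix = 23 - 2 = 21
Supernet: 132.32.104.0/21


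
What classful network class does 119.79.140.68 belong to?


First octet: 119
Binary: 01110111
0xxxxxxx -> Class A (1-126)
Class A, default mask 255.0.0.0 (/8)


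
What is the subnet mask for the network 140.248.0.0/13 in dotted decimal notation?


/13 means 13 network bits, 19 host bits
Binary: 11111111111110000000000000000000
Mask: 255.248.0.0


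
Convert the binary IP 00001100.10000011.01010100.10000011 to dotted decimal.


00001100 = 12
10000011 = 131
01010100 = 84
10000011 = 131
IP: 12.131.84.131


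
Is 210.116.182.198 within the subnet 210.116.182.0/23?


Subnet network: 210.116.182.0
Test IP AND mask: 210.116.182.0
Yes, 210.116.182.198 is in 210.116.182.0/23


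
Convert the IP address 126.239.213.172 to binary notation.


126 = 01111110
239 = 11101111
213 = 11010101
172 = 10101100
Binary: 01111110.11101111.11010101.10101100


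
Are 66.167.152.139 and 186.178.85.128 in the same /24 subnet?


Mask: 255.255.255.0
66.167.152.139 AND mask = 66.167.152.0
186.178.85.128 AND mask = 186.178.85.0
No, different subnets (66.167.152.0 vs 186.178.85.0)


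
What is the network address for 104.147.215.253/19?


IP:   01101000.10010011.11010111.11111101
Mask: 11111111.11111111.11100000.00000000
AND operation:
Net:  01101000.10010011.11000000.00000000
Network: 104.147.192.0/19


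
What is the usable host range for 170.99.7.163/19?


Network: 170.99.0.0
Broadcast: 170.99.31.255
First usable = network + 1
Last usable = broadcast - 1
Range: 170.99.0.1 to 170.99.31.254


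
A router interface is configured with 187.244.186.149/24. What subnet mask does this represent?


/24 means 24 network bits, 8 host bits
Binary: 11111111111111111111111100000000
Mask: 255.255.255.0


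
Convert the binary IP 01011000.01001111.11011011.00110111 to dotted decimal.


01011000 = 88
01001111 = 79
11011011 = 219
00110111 = 55
IP: 88.79.219.55


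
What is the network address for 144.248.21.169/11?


IP:   10010000.11111000.00010101.10101001
Mask: 11111111.11100000.00000000.00000000
AND operation:
Net:  10010000.11100000.00000000.00000000
Network: 144.224.0.0/11


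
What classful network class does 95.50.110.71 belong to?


First octet: 95
Binary: 01011111
0xxxxxxx -> Class A (1-126)
Class A, default mask 255.0.0.0 (/8)


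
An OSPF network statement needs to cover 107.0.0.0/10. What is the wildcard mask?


Subnet mask: 255.192.0.0
Wildcard = 255.255.255.255 - subnet mask
255 - 255 = 0
255 - 192 = 63
255 - 0 = 255
255 - 0 = 255
Wildcard: 0.63.255.255


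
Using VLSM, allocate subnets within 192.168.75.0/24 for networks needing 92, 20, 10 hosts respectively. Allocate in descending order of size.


92 hosts -> /25 (126 usable): 192.168.75.0/25
20 hosts -> /27 (30 usable): 192.168.75.128/27
10 hosts -> /28 (14 usable): 192.168.75.160/28
Allocation: 192.168.75.0/25 (92 hosts, 126 usable); 192.168.75.128/27 (20 hosts, 30 usable); 192.168.75.160/28 (10 hosts, 14 usable)


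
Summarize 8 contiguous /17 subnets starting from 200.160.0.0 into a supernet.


Original prefix: /17
Number of subnets: 8 = 2^3
New prefix = 17 - 3 = 14
Supernet: 200.160.0.0/14


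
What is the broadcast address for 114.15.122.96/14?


Network: 114.12.0.0/14
Host bits = 18
Set all host bits to 1:
Broadcast: 114.15.255.255


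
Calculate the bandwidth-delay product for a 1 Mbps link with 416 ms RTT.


BDP = bandwidth * RTT
= 1 Mbps * 416 ms
= 1 * 1e6 * 416 / 1000 bits
= 416000 bits
= 52000 bytes
= 50.7812 KB
BDP = 416000 bits (52000 bytes)


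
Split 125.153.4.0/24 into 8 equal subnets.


New prefix = 24 + 3 = 27
Each subnet has 32 addresses
  125.153.4.0/27
  125.153.4.32/27
  125.153.4.64/27
  125.153.4.96/27
  125.153.4.128/27
  125.153.4.160/27
  125.153.4.192/27
  125.153.4.224/27
Subnets: 125.153.4.0/27, 125.153.4.32/27, 125.153.4.64/27, 125.153.4.96/27, 125.153.4.128/27, 125.153.4.160/27, 125.153.4.192/27, 125.153.4.224/27


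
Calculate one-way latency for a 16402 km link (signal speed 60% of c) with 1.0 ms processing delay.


Speed = 0.6 * 3e5 km/s = 180000 km/s
Propagation delay = 16402 / 180000 = 0.0911 s = 91.1222 ms
Processing delay = 1.0 ms
Total one-way latency = 92.1222 ms


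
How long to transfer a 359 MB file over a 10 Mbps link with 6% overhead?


Effective throughput = 10 * (1 - 6/100) = 9.4 Mbps
File size in Mb = 359 * 8 = 2872 Mb
Time = 2872 / 9.4
Time = 305.5319 seconds


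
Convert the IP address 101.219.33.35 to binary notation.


101 = 01100101
219 = 11011011
33 = 00100001
35 = 00100011
Binary: 01100101.11011011.00100001.00100011


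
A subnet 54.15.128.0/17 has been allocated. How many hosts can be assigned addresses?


Host bits = 32 - 17 = 15
Total addresses = 2^15 = 32768
Usable = total - 2 (network and broadcast)
Usable hosts: 32766


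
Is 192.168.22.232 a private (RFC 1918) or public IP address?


RFC 1918 private ranges:
  10.0.0.0/8 (10.0.0.0 - 10.255.255.255)
  172.16.0.0/12 (172.16.0.0 - 172.31.255.255)
  192.168.0.0/16 (192.168.0.0 - 192.168.255.255)
Private (in 192.168.0.0/16)


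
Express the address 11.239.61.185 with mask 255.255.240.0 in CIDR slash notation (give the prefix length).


Binary: 11111111.11111111.11110000.00000000
Count leading 1s
Prefix: /20


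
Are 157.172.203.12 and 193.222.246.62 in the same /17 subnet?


Mask: 255.255.128.0
157.172.203.12 AND mask = 157.172.128.0
193.222.246.62 AND mask = 193.222.128.0
No, different subnets (157.172.128.0 vs 193.222.128.0)


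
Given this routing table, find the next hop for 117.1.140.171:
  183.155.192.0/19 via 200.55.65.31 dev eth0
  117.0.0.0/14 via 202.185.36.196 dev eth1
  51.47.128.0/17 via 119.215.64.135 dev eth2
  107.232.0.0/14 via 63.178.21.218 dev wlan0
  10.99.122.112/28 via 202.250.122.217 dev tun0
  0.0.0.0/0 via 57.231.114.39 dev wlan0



Longest prefix match for 117.1.140.171:
  /19 183.155.192.0: no
  /14 117.0.0.0: MATCH
  /17 51.47.128.0: no
  /14 107.232.0.0: no
  /28 10.99.122.112: no
  /0 0.0.0.0: MATCH
Selected: next-hop 202.185.36.196 via eth1 (matched /14)


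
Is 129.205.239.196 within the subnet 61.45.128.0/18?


Subnet network: 61.45.128.0
Test IP AND mask: 129.205.192.0
No, 129.205.239.196 is not in 61.45.128.0/18


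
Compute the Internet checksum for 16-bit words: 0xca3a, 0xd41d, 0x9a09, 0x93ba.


Sum all words (with carry folding):
+ 0xca3a = 0xca3a
+ 0xd41d = 0x9e58
+ 0x9a09 = 0x3862
+ 0x93ba = 0xcc1c
One's complement: ~0xcc1c
Checksum = 0x33e3


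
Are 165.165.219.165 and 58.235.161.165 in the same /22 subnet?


Mask: 255.255.252.0
165.165.219.165 AND mask = 165.165.216.0
58.235.161.165 AND mask = 58.235.160.0
No, different subnets (165.165.216.0 vs 58.235.160.0)


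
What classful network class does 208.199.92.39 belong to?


First octet: 208
Binary: 11010000
110xxxxx -> Class C (192-223)
Class C, default mask 255.255.255.0 (/24)


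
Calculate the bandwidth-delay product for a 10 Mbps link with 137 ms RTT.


BDP = bandwidth * RTT
= 10 Mbps * 137 ms
= 10 * 1e6 * 137 / 1000 bits
= 1370000 bits
= 171250 bytes
= 167.2363 KB
BDP = 1370000 bits (171250 bytes)


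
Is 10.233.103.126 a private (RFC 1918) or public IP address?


RFC 1918 private ranges:
  10.0.0.0/8 (10.0.0.0 - 10.255.255.255)
  172.16.0.0/12 (172.16.0.0 - 172.31.255.255)
  192.168.0.0/16 (192.168.0.0 - 192.168.255.255)
Private (in 10.0.0.0/8)


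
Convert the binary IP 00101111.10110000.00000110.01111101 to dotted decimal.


00101111 = 47
10110000 = 176
00000110 = 6
01111101 = 125
IP: 47.176.6.125


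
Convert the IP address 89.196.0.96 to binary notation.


89 = 01011001
196 = 11000100
0 = 00000000
96 = 01100000
Binary: 01011001.11000100.00000000.01100000


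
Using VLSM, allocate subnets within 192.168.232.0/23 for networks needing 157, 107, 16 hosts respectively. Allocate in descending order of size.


157 hosts -> /24 (254 usable): 192.168.232.0/24
107 hosts -> /25 (126 usable): 192.168.233.0/25
16 hosts -> /27 (30 usable): 192.168.233.128/27
Allocation: 192.168.232.0/24 (157 hosts, 254 usable); 192.168.233.0/25 (107 hosts, 126 usable); 192.168.233.128/27 (16 hosts, 30 usable)


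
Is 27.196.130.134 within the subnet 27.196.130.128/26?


Subnet network: 27.196.130.128
Test IP AND mask: 27.196.130.128
Yes, 27.196.130.134 is in 27.196.130.128/26


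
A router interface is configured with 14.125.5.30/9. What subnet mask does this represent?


/9 means 9 network bits, 23 host bits
Binary: 11111111100000000000000000000000
Mask: 255.128.0.0


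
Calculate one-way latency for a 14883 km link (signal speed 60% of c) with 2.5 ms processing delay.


Speed = 0.6 * 3e5 km/s = 180000 km/s
Propagation delay = 14883 / 180000 = 0.0827 s = 82.6833 ms
Processing delay = 2.5 ms
Total one-way latency = 85.1833 ms


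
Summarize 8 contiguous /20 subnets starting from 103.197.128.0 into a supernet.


Original prefix: /20
Number of subnets: 8 = 2^3
New prefix = 20 - 3 = 17
Supernet: 103.197.128.0/17


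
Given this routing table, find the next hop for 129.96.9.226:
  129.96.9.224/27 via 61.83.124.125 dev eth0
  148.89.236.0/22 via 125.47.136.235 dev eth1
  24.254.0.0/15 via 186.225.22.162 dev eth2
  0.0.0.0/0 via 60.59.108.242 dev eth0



Longest prefix match for 129.96.9.226:
  /27 129.96.9.224: MATCH
  /22 148.89.236.0: no
  /15 24.254.0.0: no
  /0 0.0.0.0: MATCH
Selected: next-hop 61.83.124.125 via eth0 (matched /27)


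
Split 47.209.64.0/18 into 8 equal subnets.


New prefix = 18 + 3 = 21
Each subnet has 2048 addresses
  47.209.64.0/21
  47.209.72.0/21
  47.209.80.0/21
  47.209.88.0/21
  47.209.96.0/21
  47.209.104.0/21
  47.209.112.0/21
  47.209.120.0/21
Subnets: 47.209.64.0/21, 47.209.72.0/21, 47.209.80.0/21, 47.209.88.0/21, 47.209.96.0/21, 47.209.104.0/21, 47.209.112.0/21, 47.209.120.0/21


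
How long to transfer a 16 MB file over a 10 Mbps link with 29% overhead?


Effective throughput = 10 * (1 - 29/100) = 7.1 Mbps
File size in Mb = 16 * 8 = 128 Mb
Time = 128 / 7.1
Time = 18.0282 seconds


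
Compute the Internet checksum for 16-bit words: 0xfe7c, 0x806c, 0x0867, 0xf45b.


Sum all words (with carry folding):
+ 0xfe7c = 0xfe7c
+ 0x806c = 0x7ee9
+ 0x0867 = 0x8750
+ 0xf45b = 0x7bac
One's complement: ~0x7bac
Checksum = 0x8453


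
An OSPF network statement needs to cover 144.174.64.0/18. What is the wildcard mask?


Subnet mask: 255.255.192.0
Wildcard = 255.255.255.255 - subnet mask
255 - 255 = 0
255 - 255 = 0
255 - 192 = 63
255 - 0 = 255
Wildcard: 0.0.63.255


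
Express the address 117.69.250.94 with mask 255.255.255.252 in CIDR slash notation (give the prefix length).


Binary: 11111111.11111111.11111111.11111100
Count leading 1s
Prefix: /30


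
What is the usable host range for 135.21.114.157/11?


Network: 135.0.0.0
Broadcast: 135.31.255.255
First usable = network + 1
Last usable = broadcast - 1
Range: 135.0.0.1 to 135.31.255.254


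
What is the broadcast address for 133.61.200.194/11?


Network: 133.32.0.0/11
Host bits = 21
Set all host bits to 1:
Broadcast: 133.63.255.255


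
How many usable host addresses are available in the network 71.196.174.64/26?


Host bits = 32 - 26 = 6
Total addresses = 2^6 = 64
Usable = total - 2 (network and broadcast)
Usable hosts: 62


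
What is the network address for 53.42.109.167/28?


IP:   00110101.00101010.01101101.10100111
Mask: 11111111.11111111.11111111.11110000
AND operation:
Net:  00110101.00101010.01101101.10100000
Network: 53.42.109.160/28


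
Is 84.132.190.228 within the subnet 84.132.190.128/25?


Subnet network: 84.132.190.128
Test IP AND mask: 84.132.190.128
Yes, 84.132.190.228 is in 84.132.190.128/25


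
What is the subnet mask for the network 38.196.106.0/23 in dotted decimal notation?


/23 means 23 network bits, 9 host bits
Binary: 11111111111111111111111000000000
Mask: 255.255.254.0


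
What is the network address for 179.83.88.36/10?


IP:   10110011.01010011.01011000.00100100
Mask: 11111111.11000000.00000000.00000000
AND operation:
Net:  10110011.01000000.00000000.00000000
Network: 179.64.0.0/10


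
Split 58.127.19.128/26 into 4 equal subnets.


New prefix = 26 + 2 = 28
Each subnet has 16 addresses
  58.127.19.128/28
  58.127.19.144/28
  58.127.19.160/28
  58.127.19.176/28
Subnets: 58.127.19.128/28, 58.127.19.144/28, 58.127.19.160/28, 58.127.19.176/28


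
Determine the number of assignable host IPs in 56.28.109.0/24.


Host bits = 32 - 24 = 8
Total addresses = 2^8 = 256
Usable = total - 2 (network and broadcast)
Usable hosts: 254


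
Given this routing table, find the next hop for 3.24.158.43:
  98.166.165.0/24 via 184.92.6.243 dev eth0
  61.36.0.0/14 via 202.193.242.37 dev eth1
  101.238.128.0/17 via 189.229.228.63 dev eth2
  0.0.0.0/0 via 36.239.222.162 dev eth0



Longest prefix match for 3.24.158.43:
  /24 98.166.165.0: no
  /14 61.36.0.0: no
  /17 101.238.128.0: no
  /0 0.0.0.0: MATCH
Selected: next-hop 36.239.222.162 via eth0 (matched /0)


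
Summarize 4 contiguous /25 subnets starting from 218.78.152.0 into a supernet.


Original prefix: /25
Number of subnets: 4 = 2^2
New prefix = 25 - 2 = 23
Supernet: 218.78.152.0/23


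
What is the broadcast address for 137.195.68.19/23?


Network: 137.195.68.0/23
Host bits = 9
Set all host bits to 1:
Broadcast: 137.195.69.255


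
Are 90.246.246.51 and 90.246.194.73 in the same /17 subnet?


Mask: 255.255.128.0
90.246.246.51 AND mask = 90.246.128.0
90.246.194.73 AND mask = 90.246.128.0
Yes, same subnet (90.246.128.0)


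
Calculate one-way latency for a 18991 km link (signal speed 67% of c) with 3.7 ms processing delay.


Speed = 0.67 * 3e5 km/s = 201000 km/s
Propagation delay = 18991 / 201000 = 0.0945 s = 94.4826 ms
Processing delay = 3.7 ms
Total one-way latency = 98.1826 ms


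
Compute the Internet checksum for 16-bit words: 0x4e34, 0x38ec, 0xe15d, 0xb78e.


Sum all words (with carry folding):
+ 0x4e34 = 0x4e34
+ 0x38ec = 0x8720
+ 0xe15d = 0x687e
+ 0xb78e = 0x200d
One's complement: ~0x200d
Checksum = 0xdff2


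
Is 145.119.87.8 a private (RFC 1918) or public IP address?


RFC 1918 private ranges:
  10.0.0.0/8 (10.0.0.0 - 10.255.255.255)
  172.16.0.0/12 (172.16.0.0 - 172.31.255.255)
  192.168.0.0/16 (192.168.0.0 - 192.168.255.255)
Public (not in any RFC 1918 range)


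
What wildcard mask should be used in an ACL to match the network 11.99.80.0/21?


Subnet mask: 255.255.248.0
Wildcard = 255.255.255.255 - subnet mask
255 - 255 = 0
255 - 255 = 0
255 - 248 = 7
255 - 0 = 255
Wildcard: 0.0.7.255


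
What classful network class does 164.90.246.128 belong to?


First octet: 164
Binary: 10100100
10xxxxxx -> Class B (128-191)
Class B, default mask 255.255.0.0 (/16)


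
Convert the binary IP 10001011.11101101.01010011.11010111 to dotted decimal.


10001011 = 139
11101101 = 237
01010011 = 83
11010111 = 215
IP: 139.237.83.215


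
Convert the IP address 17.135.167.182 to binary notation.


17 = 00010001
135 = 10000111
167 = 10100111
182 = 10110110
Binary: 00010001.10000111.10100111.10110110


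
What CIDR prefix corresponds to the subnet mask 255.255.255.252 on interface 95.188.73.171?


Binary: 11111111.11111111.11111111.11111100
Count leading 1s
Prefix: /30


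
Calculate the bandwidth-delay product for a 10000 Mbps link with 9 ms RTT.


BDP = bandwidth * RTT
= 10000 Mbps * 9 ms
= 10000 * 1e6 * 9 / 1000 bits
= 90000000 bits
= 11250000 bytes
= 10986.3281 KB
BDP = 90000000 bits (11250000 bytes)


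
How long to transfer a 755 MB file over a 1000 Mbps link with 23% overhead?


Effective throughput = 1000 * (1 - 23/100) = 770 Mbps
File size in Mb = 755 * 8 = 6040 Mb
Time = 6040 / 770
Time = 7.8442 seconds


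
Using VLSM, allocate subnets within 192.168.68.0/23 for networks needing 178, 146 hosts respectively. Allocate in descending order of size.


178 hosts -> /24 (254 usable): 192.168.68.0/24
146 hosts -> /24 (254 usable): 192.168.69.0/24
Allocation: 192.168.68.0/24 (178 hosts, 254 usable); 192.168.69.0/24 (146 hosts, 254 usable)


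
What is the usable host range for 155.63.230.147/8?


Network: 155.0.0.0
Broadcast: 155.255.255.255
First usable = network + 1
Last usable = broadcast - 1
Range: 155.0.0.1 to 155.255.255.254


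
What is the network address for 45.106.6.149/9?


IP:   00101101.01101010.00000110.10010101
Mask: 11111111.10000000.00000000.00000000
AND operation:
Net:  00101101.00000000.00000000.00000000
Network: 45.0.0.0/9
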